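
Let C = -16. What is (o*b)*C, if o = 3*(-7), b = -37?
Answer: -12432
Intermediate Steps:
o = -21
(o*b)*C = -21*(-37)*(-16) = 777*(-16) = -12432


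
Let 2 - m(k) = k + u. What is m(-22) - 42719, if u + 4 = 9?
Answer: -42700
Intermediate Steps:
u = 5 (u = -4 + 9 = 5)
m(k) = -3 - k (m(k) = 2 - (k + 5) = 2 - (5 + k) = 2 + (-5 - k) = -3 - k)
m(-22) - 42719 = (-3 - 1*(-22)) - 42719 = (-3 + 22) - 42719 = 19 - 42719 = -42700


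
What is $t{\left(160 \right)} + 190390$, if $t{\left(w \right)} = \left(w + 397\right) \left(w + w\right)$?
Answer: $368630$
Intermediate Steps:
$t{\left(w \right)} = 2 w \left(397 + w\right)$ ($t{\left(w \right)} = \left(397 + w\right) 2 w = 2 w \left(397 + w\right)$)
$t{\left(160 \right)} + 190390 = 2 \cdot 160 \left(397 + 160\right) + 190390 = 2 \cdot 160 \cdot 557 + 190390 = 178240 + 190390 = 368630$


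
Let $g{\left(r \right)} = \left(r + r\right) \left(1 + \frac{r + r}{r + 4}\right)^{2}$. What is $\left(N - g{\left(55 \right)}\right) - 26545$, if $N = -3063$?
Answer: $- \frac{106207158}{3481} \approx -30511.0$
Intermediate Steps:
$g{\left(r \right)} = 2 r \left(1 + \frac{2 r}{4 + r}\right)^{2}$
$\left(N - g{\left(55 \right)}\right) - 26545 = \left(-3063 - 2 \cdot 55 \frac{1}{\left(4 + 55\right)^{2}} \left(4 + 3 \cdot 55\right)^{2}\right) - 26545 = \left(-3063 - 2 \cdot 55 \cdot \frac{1}{3481} \left(4 + 165\right)^{2}\right) - 26545 = \left(-3063 - 2 \cdot 55 \cdot \frac{1}{3481} \cdot 169^{2}\right) - 26545 = \left(-3063 - 2 \cdot 55 \cdot \frac{1}{3481} \cdot 28561\right) - 26545 = \left(-3063 - \frac{3141710}{3481}\right) - 26545 = - \frac{13804013}{3481} - 26545 = - \frac{106207158}{3481}$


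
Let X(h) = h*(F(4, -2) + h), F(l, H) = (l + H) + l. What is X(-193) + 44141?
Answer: 80232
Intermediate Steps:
F(l, H) = H + 2*l (F(l, H) = (H + l) + l = H + 2*l)
X(h) = h*(6 + h) (X(h) = h*((-2 + 2*4) + h) = h*((-2 + 8) + h) = h*(6 + h))
X(-193) + 44141 = -193*(6 - 193) + 44141 = -193*(-187) + 44141 = 36091 + 44141 = 80232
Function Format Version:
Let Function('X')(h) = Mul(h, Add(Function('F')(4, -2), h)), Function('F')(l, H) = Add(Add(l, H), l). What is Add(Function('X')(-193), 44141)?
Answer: 80232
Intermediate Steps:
Function('F')(l, H) = Add(H, Mul(2, l)) (Function('F')(l, H) = Add(Add(H, l), l) = Add(H, Mul(2, l)))
Function('X')(h) = Mul(h, Add(6, h)) (Function('X')(h) = Mul(h, Add(Add(-2, Mul(2, 4)), h)) = Mul(h, Add(Add(-2, 8), h)) = Mul(h, Add(6, h)))
Add(Function('X')(-193), 44141) = Add(Mul(-193, Add(6, -193)), 44141) = Add(Mul(-193, -187), 44141) = Add(36091, 44141) = 80232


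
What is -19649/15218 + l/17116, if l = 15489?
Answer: -7185763/18605092 ≈ -0.38623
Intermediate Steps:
-19649/15218 + l/17116 = -19649/15218 + 15489/17116 = -19649*1/15218 + 15489*(1/17116) = -2807/2174 + 15489/17116 = -7185763/18605092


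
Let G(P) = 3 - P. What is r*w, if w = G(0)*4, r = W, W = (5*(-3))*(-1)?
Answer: 180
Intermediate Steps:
W = 15 (W = -15*(-1) = 15)
r = 15
w = 12 (w = (3 - 1*0)*4 = (3 + 0)*4 = 3*4 = 12)
r*w = 15*12 = 180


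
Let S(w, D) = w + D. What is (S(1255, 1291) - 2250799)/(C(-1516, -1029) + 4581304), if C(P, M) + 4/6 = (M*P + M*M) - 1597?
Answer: -6744759/21595534 ≈ -0.31232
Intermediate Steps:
C(P, M) = -4793/3 + M**2 + M*P (C(P, M) = -2/3 + ((M*P + M*M) - 1597) = -2/3 + ((M*P + M**2) - 1597) = -2/3 + ((M**2 + M*P) - 1597) = -2/3 + (-1597 + M**2 + M*P) = -4793/3 + M**2 + M*P)
S(w, D) = D + w
(S(1255, 1291) - 2250799)/(C(-1516, -1029) + 4581304) = ((1291 + 1255) - 2250799)/((-4793/3 + (-1029)**2 - 1029*(-1516)) + 4581304) = (2546 - 2250799)/((-4793/3 + 1058841 + 1559964) + 4581304) = -2248253/(7851622/3 + 4581304) = -2248253/21595534/3 = -2248253*3/21595534 = -6744759/21595534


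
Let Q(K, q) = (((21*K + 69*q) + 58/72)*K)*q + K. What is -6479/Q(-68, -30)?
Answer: 19437/21403034 ≈ 0.00090814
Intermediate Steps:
Q(K, q) = K + K*q*(29/36 + 21*K + 69*q) (Q(K, q) = (((21*K + 69*q) + 58*(1/72))*K)*q + K = (((21*K + 69*q) + 29/36)*K)*q + K = ((29/36 + 21*K + 69*q)*K)*q + K = (K*(29/36 + 21*K + 69*q))*q + K = K*q*(29/36 + 21*K + 69*q) + K = K + K*q*(29/36 + 21*K + 69*q))
-6479/Q(-68, -30) = -6479*(-9/(17*(36 + 29*(-30) + 2484*(-30)² + 756*(-68)*(-30)))) = -6479*(-9/(17*(36 - 870 + 2484*900 + 1542240))) = -6479*(-9/(17*(36 - 870 + 2235600 + 1542240))) = -6479/((1/36)*(-68)*3777006) = -6479/(-21403034/3) = -6479*(-3/21403034) = 19437/21403034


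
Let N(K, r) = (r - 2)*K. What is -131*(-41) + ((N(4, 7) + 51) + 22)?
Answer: 5464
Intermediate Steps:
N(K, r) = K*(-2 + r) (N(K, r) = (-2 + r)*K = K*(-2 + r))
-131*(-41) + ((N(4, 7) + 51) + 22) = -131*(-41) + ((4*(-2 + 7) + 51) + 22) = 5371 + ((4*5 + 51) + 22) = 5371 + ((20 + 51) + 22) = 5371 + (71 + 22) = 5371 + 93 = 5464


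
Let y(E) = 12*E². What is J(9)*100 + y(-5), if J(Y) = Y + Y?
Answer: 2100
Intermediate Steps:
J(Y) = 2*Y
J(9)*100 + y(-5) = (2*9)*100 + 12*(-5)² = 18*100 + 12*25 = 1800 + 300 = 2100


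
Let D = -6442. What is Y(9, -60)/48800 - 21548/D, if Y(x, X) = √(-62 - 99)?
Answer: 10774/3221 + I*√161/48800 ≈ 3.3449 + 0.00026001*I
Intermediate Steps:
Y(x, X) = I*√161 (Y(x, X) = √(-161) = I*√161)
Y(9, -60)/48800 - 21548/D = (I*√161)/48800 - 21548/(-6442) = (I*√161)*(1/48800) - 21548*(-1/6442) = I*√161/48800 + 10774/3221 = 10774/3221 + I*√161/48800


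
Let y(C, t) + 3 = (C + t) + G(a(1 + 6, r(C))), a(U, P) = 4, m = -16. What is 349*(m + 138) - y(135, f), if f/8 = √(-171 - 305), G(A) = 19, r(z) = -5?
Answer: 42427 - 16*I*√119 ≈ 42427.0 - 174.54*I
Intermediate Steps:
f = 16*I*√119 (f = 8*√(-171 - 305) = 8*√(-476) = 8*(2*I*√119) = 16*I*√119 ≈ 174.54*I)
y(C, t) = 16 + C + t (y(C, t) = -3 + ((C + t) + 19) = -3 + (19 + C + t) = 16 + C + t)
349*(m + 138) - y(135, f) = 349*(-16 + 138) - (16 + 135 + 16*I*√119) = 349*122 - (151 + 16*I*√119) = 42578 + (-151 - 16*I*√119) = 42427 - 16*I*√119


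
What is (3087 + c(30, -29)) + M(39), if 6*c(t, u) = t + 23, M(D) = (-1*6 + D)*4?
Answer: 19367/6 ≈ 3227.8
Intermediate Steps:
M(D) = -24 + 4*D (M(D) = (-6 + D)*4 = -24 + 4*D)
c(t, u) = 23/6 + t/6 (c(t, u) = (t + 23)/6 = (23 + t)/6 = 23/6 + t/6)
(3087 + c(30, -29)) + M(39) = (3087 + (23/6 + (⅙)*30)) + (-24 + 4*39) = (3087 + (23/6 + 5)) + (-24 + 156) = (3087 + 53/6) + 132 = 18575/6 + 132 = 19367/6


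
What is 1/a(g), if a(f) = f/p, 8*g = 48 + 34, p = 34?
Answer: 136/41 ≈ 3.3171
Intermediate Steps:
g = 41/4 (g = (48 + 34)/8 = (⅛)*82 = 41/4 ≈ 10.250)
a(f) = f/34
1/a(g) = 1/((1/34)*(41/4)) = 1/(41/136) = 136/41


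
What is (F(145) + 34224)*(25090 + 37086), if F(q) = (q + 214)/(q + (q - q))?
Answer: 10640326816/5 ≈ 2.1281e+9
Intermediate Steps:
F(q) = (214 + q)/q (F(q) = (214 + q)/(q + 0) = (214 + q)/q)
(F(145) + 34224)*(25090 + 37086) = ((214 + 145)/145 + 34224)*(25090 + 37086) = ((1/145)*359 + 34224)*62176 = (359/145 + 34224)*62176 = (4962839/145)*62176 = 10640326816/5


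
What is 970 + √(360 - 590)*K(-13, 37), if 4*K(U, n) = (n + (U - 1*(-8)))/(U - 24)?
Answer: 970 - 8*I*√230/37 ≈ 970.0 - 3.2791*I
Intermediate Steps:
K(U, n) = (8 + U + n)/(4*(-24 + U)) (K(U, n) = ((n + (U - 1*(-8)))/(U - 24))/4 = ((n + (U + 8))/(-24 + U))/4 = ((n + (8 + U))/(-24 + U))/4 = ((8 + U + n)/(-24 + U))/4 = (8 + U + n)/(4*(-24 + U)))
970 + √(360 - 590)*K(-13, 37) = 970 + √(360 - 590)*((8 - 13 + 37)/(4*(-24 - 13))) = 970 + √(-230)*((¼)*32/(-37)) = 970 + (I*√230)*((¼)*(-1/37)*32) = 970 + (I*√230)*(-8/37) = 970 - 8*I*√230/37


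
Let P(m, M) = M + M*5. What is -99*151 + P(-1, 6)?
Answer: -14913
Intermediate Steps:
P(m, M) = 6*M (P(m, M) = M + 5*M = 6*M)
-99*151 + P(-1, 6) = -99*151 + 6*6 = -14949 + 36 = -14913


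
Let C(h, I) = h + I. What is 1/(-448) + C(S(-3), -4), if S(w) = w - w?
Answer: -1793/448 ≈ -4.0022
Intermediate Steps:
S(w) = 0
C(h, I) = I + h
1/(-448) + C(S(-3), -4) = 1/(-448) + (-4 + 0) = -1/448 - 4 = -1793/448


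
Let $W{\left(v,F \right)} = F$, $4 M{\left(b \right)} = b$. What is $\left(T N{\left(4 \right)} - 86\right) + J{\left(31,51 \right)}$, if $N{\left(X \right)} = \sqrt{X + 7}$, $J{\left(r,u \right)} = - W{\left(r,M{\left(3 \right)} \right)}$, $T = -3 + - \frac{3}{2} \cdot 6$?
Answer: $- \frac{347}{4} - 12 \sqrt{11} \approx -126.55$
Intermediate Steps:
$T = -12$ ($T = -3 + \left(-3\right) \frac{1}{2} \cdot 6 = -3 - 9 = -12$)
$M{\left(b \right)} = \frac{b}{4}$
$J{\left(r,u \right)} = - \frac{3}{4}$
$N{\left(X \right)} = \sqrt{7 + X}$
$\left(T N{\left(4 \right)} - 86\right) + J{\left(31,51 \right)} = \left(- 12 \sqrt{7 + 4} - 86\right) - \frac{3}{4} = \left(- 12 \sqrt{11} - 86\right) - \frac{3}{4} = \left(-86 - 12 \sqrt{11}\right) - \frac{3}{4} = - \frac{347}{4} - 12 \sqrt{11}$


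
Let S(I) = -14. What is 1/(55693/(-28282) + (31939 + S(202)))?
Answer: 28282/902847157 ≈ 3.1325e-5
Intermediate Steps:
1/(55693/(-28282) + (31939 + S(202))) = 1/(55693/(-28282) + (31939 - 14)) = 1/(55693*(-1/28282) + 31925) = 1/(-55693/28282 + 31925) = 1/(902847157/28282) = 28282/902847157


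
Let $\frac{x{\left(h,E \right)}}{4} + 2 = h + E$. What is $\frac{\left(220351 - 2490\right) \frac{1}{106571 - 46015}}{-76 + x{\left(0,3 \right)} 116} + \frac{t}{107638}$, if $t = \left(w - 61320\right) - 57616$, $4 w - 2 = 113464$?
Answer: $- \frac{1052273107389}{1264516585232} \approx -0.83215$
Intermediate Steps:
$w = \frac{56733}{2}$ ($w = \frac{1}{2} + \frac{1}{4} \cdot 113464 = \frac{1}{2} + 28366 = \frac{56733}{2} \approx 28367.0$)
$x{\left(h,E \right)} = -8 + 4 E + 4 h$ ($x{\left(h,E \right)} = -8 + 4 \left(h + E\right) = -8 + 4 \left(E + h\right) = -8 + \left(4 E + 4 h\right) = -8 + 4 E + 4 h$)
$t = - \frac{181139}{2}$ ($t = \left(\frac{56733}{2} - 61320\right) - 57616 = - \frac{65907}{2} - 57616 = - \frac{181139}{2} \approx -90570.0$)
$\frac{\left(220351 - 2490\right) \frac{1}{106571 - 46015}}{-76 + x{\left(0,3 \right)} 116} + \frac{t}{107638} = \frac{\left(220351 - 2490\right) \frac{1}{106571 - 46015}}{-76 + \left(-8 + 4 \cdot 3 + 4 \cdot 0\right) 116} - \frac{181139}{2 \cdot 107638} = \frac{217861 \cdot \frac{1}{60556}}{-76 + \left(-8 + 12 + 0\right) 116} - \frac{181139}{215276} = \frac{217861 \cdot \frac{1}{60556}}{-76 + 4 \cdot 116} - \frac{181139}{215276} = \frac{217861}{60556 \left(-76 + 464\right)} - \frac{181139}{215276} = \frac{217861}{60556 \cdot 388} - \frac{181139}{215276} = \frac{217861}{60556} \cdot \frac{1}{388} - \frac{181139}{215276} = \frac{217861}{23495728} - \frac{181139}{215276} = - \frac{1052273107389}{1264516585232}$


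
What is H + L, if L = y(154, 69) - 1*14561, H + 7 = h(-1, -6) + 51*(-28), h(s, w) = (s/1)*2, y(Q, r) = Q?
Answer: -15844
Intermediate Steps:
h(s, w) = 2*s (h(s, w) = (s*1)*2 = s*2 = 2*s)
H = -1437 (H = -7 + (2*(-1) + 51*(-28)) = -7 + (-2 - 1428) = -7 - 1430 = -1437)
L = -14407 (L = 154 - 1*14561 = 154 - 14561 = -14407)
H + L = -1437 - 14407 = -15844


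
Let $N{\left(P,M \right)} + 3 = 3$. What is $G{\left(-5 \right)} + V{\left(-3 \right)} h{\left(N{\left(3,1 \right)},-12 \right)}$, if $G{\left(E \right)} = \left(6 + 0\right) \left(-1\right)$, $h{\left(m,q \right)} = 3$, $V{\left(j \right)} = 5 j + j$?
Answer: $-60$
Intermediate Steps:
$N{\left(P,M \right)} = 0$ ($N{\left(P,M \right)} = -3 + 3 = 0$)
$V{\left(j \right)} = 6 j$
$G{\left(E \right)} = -6$ ($G{\left(E \right)} = 6 \left(-1\right) = -6$)
$G{\left(-5 \right)} + V{\left(-3 \right)} h{\left(N{\left(3,1 \right)},-12 \right)} = -6 + 6 \left(-3\right) 3 = -6 - 54 = -60$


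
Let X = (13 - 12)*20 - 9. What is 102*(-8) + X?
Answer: -805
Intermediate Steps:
X = 11 (X = 1*20 - 9 = 20 - 9 = 11)
102*(-8) + X = 102*(-8) + 11 = -816 + 11 = -805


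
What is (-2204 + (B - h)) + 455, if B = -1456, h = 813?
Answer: -4018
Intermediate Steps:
(-2204 + (B - h)) + 455 = (-2204 + (-1456 - 1*813)) + 455 = (-2204 + (-1456 - 813)) + 455 = (-2204 - 2269) + 455 = -4473 + 455 = -4018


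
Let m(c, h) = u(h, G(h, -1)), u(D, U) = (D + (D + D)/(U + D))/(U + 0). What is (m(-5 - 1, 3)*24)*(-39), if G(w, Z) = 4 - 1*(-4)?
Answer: -4563/11 ≈ -414.82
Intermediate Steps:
G(w, Z) = 8 (G(w, Z) = 4 + 4 = 8)
u(D, U) = (D + 2*D/(D + U))/U (u(D, U) = (D + (2*D)/(D + U))/U = (D + 2*D/(D + U))/U)
m(c, h) = h*(10 + h)/(8*(8 + h)) (m(c, h) = h*(2 + h + 8)/(8*(h + 8)) = h*(⅛)*(10 + h)/(8 + h) = h*(10 + h)/(8*(8 + h)))
(m(-5 - 1, 3)*24)*(-39) = (((⅛)*3*(10 + 3)/(8 + 3))*24)*(-39) = (((⅛)*3*13/11)*24)*(-39) = (((⅛)*3*(1/11)*13)*24)*(-39) = ((39/88)*24)*(-39) = (117/11)*(-39) = -4563/11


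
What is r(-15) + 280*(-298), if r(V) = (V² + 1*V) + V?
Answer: -83245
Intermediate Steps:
r(V) = V² + 2*V (r(V) = (V² + V) + V = (V + V²) + V = V² + 2*V)
r(-15) + 280*(-298) = -15*(2 - 15) + 280*(-298) = -15*(-13) - 83440 = 195 - 83440 = -83245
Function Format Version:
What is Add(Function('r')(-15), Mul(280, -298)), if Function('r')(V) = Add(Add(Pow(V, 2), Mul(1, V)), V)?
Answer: -83245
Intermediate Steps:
Function('r')(V) = Add(Pow(V, 2), Mul(2, V)) (Function('r')(V) = Add(Add(Pow(V, 2), V), V) = Add(Add(V, Pow(V, 2)), V) = Add(Pow(V, 2), Mul(2, V)))
Add(Function('r')(-15), Mul(280, -298)) = Add(Mul(-15, Add(2, -15)), Mul(280, -298)) = Add(Mul(-15, -13), -83440) = Add(195, -83440) = -83245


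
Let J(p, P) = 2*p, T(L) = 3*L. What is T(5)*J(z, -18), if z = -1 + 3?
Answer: 60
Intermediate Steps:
z = 2
T(5)*J(z, -18) = (3*5)*(2*2) = 15*4 = 60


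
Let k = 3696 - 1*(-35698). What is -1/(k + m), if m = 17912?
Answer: -1/57306 ≈ -1.7450e-5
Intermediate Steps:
k = 39394 (k = 3696 + 35698 = 39394)
-1/(k + m) = -1/(39394 + 17912) = -1/57306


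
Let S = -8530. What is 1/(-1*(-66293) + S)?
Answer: 1/57763 ≈ 1.7312e-5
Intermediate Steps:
1/(-1*(-66293) + S) = 1/(-1*(-66293) - 8530) = 1/(66293 - 8530) = 1/57763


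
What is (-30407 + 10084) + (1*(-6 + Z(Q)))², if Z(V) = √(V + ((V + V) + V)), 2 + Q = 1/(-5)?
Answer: -101479/5 - 24*I*√55/5 ≈ -20296.0 - 35.598*I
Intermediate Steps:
Q = -11/5 (Q = -2 + 1/(-5) = -2 - ⅕ = -11/5 ≈ -2.2000)
Z(V) = 2*√V (Z(V) = √(V + (2*V + V)) = √(V + 3*V) = √(4*V) = 2*√V)
(-30407 + 10084) + (1*(-6 + Z(Q)))² = (-30407 + 10084) + (1*(-6 + 2*√(-11/5)))² = -20323 + (1*(-6 + 2*(I*√55/5)))² = -20323 + (1*(-6 + 2*I*√55/5))² = -20323 + (-6 + 2*I*√55/5)²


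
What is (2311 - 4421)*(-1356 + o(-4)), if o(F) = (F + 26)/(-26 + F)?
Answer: 8588122/3 ≈ 2.8627e+6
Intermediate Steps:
o(F) = (26 + F)/(-26 + F)
(2311 - 4421)*(-1356 + o(-4)) = (2311 - 4421)*(-1356 + (26 - 4)/(-26 - 4)) = -2110*(-1356 + 22/(-30)) = -2110*(-1356 - 1/30*22) = -2110*(-1356 - 11/15) = -2110*(-20351/15) = 8588122/3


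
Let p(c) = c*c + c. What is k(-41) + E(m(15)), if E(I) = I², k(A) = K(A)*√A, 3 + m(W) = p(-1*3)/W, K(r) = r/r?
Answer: 169/25 + I*√41 ≈ 6.76 + 6.4031*I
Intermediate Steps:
p(c) = c + c² (p(c) = c² + c = c + c²)
K(r) = 1
m(W) = -3 + 6/W (m(W) = -3 + ((-1*3)*(1 - 1*3))/W = -3 + (-3*(1 - 3))/W = -3 + (-3*(-2))/W = -3 + 6/W)
k(A) = √A (k(A) = 1*√A = √A)
k(-41) + E(m(15)) = √(-41) + (-3 + 6/15)² = I*√41 + (-3 + 6*(1/15))² = I*√41 + (-3 + ⅖)² = I*√41 + (-13/5)² = I*√41 + 169/25 = 169/25 + I*√41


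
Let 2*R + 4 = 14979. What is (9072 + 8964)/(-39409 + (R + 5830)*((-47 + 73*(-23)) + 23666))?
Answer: 18036/292146541 ≈ 6.1736e-5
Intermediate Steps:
R = 14975/2 (R = -2 + (½)*14979 = -2 + 14979/2 = 14975/2 ≈ 7487.5)
(9072 + 8964)/(-39409 + (R + 5830)*((-47 + 73*(-23)) + 23666)) = (9072 + 8964)/(-39409 + (14975/2 + 5830)*((-47 + 73*(-23)) + 23666)) = 18036/(-39409 + 26635*((-47 - 1679) + 23666)/2) = 18036/(-39409 + 26635*(-1726 + 23666)/2) = 18036/(-39409 + (26635/2)*21940) = 18036/(-39409 + 292185950) = 18036/292146541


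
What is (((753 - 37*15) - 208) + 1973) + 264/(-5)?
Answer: 9551/5 ≈ 1910.2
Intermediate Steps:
(((753 - 37*15) - 208) + 1973) + 264/(-5) = (((753 - 555) - 208) + 1973) + 264*(-⅕) = ((198 - 208) + 1973) - 264/5 = (-10 + 1973) - 264/5 = 1963 - 264/5 = 9551/5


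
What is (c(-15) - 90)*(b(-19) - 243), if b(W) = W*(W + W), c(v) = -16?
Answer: -50774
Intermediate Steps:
b(W) = 2*W**2 (b(W) = W*(2*W) = 2*W**2)
(c(-15) - 90)*(b(-19) - 243) = (-16 - 90)*(2*(-19)**2 - 243) = -106*(2*361 - 243) = -106*(722 - 243) = -106*479 = -50774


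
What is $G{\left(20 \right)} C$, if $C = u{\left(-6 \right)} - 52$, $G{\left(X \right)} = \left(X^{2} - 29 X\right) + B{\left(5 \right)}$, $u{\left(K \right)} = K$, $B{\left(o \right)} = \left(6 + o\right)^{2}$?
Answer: $3422$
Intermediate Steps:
$G{\left(X \right)} = 121 + X^{2} - 29 X$ ($G{\left(X \right)} = \left(X^{2} - 29 X\right) + \left(6 + 5\right)^{2} = \left(X^{2} - 29 X\right) + 11^{2} = \left(X^{2} - 29 X\right) + 121 = 121 + X^{2} - 29 X$)
$C = -58$ ($C = -6 - 52 = -58$)
$G{\left(20 \right)} C = \left(121 + 20^{2} - 580\right) \left(-58\right) = \left(121 + 400 - 580\right) \left(-58\right) = \left(-59\right) \left(-58\right) = 3422$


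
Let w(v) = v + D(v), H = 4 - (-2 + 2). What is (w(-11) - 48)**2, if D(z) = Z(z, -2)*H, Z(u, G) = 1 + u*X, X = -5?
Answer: 27225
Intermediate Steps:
Z(u, G) = 1 - 5*u (Z(u, G) = 1 + u*(-5) = 1 - 5*u)
H = 4 (H = 4 - 1*0 = 4 + 0 = 4)
D(z) = 4 - 20*z (D(z) = (1 - 5*z)*4 = 4 - 20*z)
w(v) = 4 - 19*v (w(v) = v + (4 - 20*v) = 4 - 19*v)
(w(-11) - 48)**2 = ((4 - 19*(-11)) - 48)**2 = ((4 + 209) - 48)**2 = (213 - 48)**2 = 165**2 = 27225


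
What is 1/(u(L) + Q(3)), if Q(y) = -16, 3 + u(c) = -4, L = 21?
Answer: -1/23 ≈ -0.043478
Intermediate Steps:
u(c) = -7 (u(c) = -3 - 4 = -7)
1/(u(L) + Q(3)) = 1/(-7 - 16) = 1/(-23) = -1/23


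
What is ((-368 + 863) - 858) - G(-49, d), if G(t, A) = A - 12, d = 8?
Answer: -359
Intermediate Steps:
G(t, A) = -12 + A
((-368 + 863) - 858) - G(-49, d) = ((-368 + 863) - 858) - (-12 + 8) = (495 - 858) - 1*(-4) = -363 + 4 = -359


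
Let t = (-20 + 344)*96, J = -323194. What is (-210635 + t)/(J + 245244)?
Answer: 179531/77950 ≈ 2.3032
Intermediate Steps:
t = 31104 (t = 324*96 = 31104)
(-210635 + t)/(J + 245244) = (-210635 + 31104)/(-323194 + 245244) = -179531/(-77950) = -179531*(-1/77950) = 179531/77950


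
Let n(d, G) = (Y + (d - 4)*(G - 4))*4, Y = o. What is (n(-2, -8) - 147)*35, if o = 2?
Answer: 5215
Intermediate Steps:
Y = 2
n(d, G) = 8 + 4*(-4 + G)*(-4 + d) (n(d, G) = (2 + (d - 4)*(G - 4))*4 = (2 + (-4 + d)*(-4 + G))*4 = (2 + (-4 + G)*(-4 + d))*4 = 8 + 4*(-4 + G)*(-4 + d))
(n(-2, -8) - 147)*35 = ((72 - 16*(-8) - 16*(-2) + 4*(-8)*(-2)) - 147)*35 = ((72 + 128 + 32 + 64) - 147)*35 = (296 - 147)*35 = 149*35 = 5215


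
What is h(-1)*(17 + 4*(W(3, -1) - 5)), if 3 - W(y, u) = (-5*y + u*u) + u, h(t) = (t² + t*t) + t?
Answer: 69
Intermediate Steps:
h(t) = t + 2*t² (h(t) = (t² + t²) + t = 2*t² + t = t + 2*t²)
W(y, u) = 3 - u - u² + 5*y (W(y, u) = 3 - ((-5*y + u*u) + u) = 3 - ((-5*y + u²) + u) = 3 - ((u² - 5*y) + u) = 3 - (u + u² - 5*y) = 3 + (-u - u² + 5*y) = 3 - u - u² + 5*y)
h(-1)*(17 + 4*(W(3, -1) - 5)) = (-(1 + 2*(-1)))*(17 + 4*((3 - 1*(-1) - 1*(-1)² + 5*3) - 5)) = (-(1 - 2))*(17 + 4*((3 + 1 - 1*1 + 15) - 5)) = (-1*(-1))*(17 + 4*((3 + 1 - 1 + 15) - 5)) = 1*(17 + 4*(18 - 5)) = 1*(17 + 4*13) = 1*(17 + 52) = 1*69 = 69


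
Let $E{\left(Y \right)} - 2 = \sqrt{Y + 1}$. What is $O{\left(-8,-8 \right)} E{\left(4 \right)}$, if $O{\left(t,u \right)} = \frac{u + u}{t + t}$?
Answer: $2 + \sqrt{5} \approx 4.2361$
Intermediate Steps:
$O{\left(t,u \right)} = \frac{u}{t}$ ($O{\left(t,u \right)} = \frac{2 u}{2 t} = 2 u \frac{1}{2 t} = \frac{u}{t}$)
$E{\left(Y \right)} = 2 + \sqrt{1 + Y}$ ($E{\left(Y \right)} = 2 + \sqrt{Y + 1} = 2 + \sqrt{1 + Y}$)
$O{\left(-8,-8 \right)} E{\left(4 \right)} = - \frac{8}{-8} \left(2 + \sqrt{1 + 4}\right) = \left(-8\right) \left(- \frac{1}{8}\right) \left(2 + \sqrt{5}\right) = 1 \left(2 + \sqrt{5}\right) = 2 + \sqrt{5}$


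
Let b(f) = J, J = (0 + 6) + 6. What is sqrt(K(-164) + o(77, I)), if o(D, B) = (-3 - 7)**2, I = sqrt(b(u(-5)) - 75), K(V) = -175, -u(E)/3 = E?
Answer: 5*I*sqrt(3) ≈ 8.6602*I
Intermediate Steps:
J = 12 (J = 6 + 6 = 12)
u(E) = -3*E
b(f) = 12
I = 3*I*sqrt(7) (I = sqrt(12 - 75) = sqrt(-63) = 3*I*sqrt(7) ≈ 7.9373*I)
o(D, B) = 100 (o(D, B) = (-10)**2 = 100)
sqrt(K(-164) + o(77, I)) = sqrt(-175 + 100) = sqrt(-75) = 5*I*sqrt(3)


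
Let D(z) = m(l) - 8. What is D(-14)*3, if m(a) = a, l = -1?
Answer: -27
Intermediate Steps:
D(z) = -9 (D(z) = -1 - 8 = -9)
D(-14)*3 = -9*3 = -27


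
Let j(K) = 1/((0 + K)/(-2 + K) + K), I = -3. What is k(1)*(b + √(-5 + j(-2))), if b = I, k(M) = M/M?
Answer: -3 + I*√51/3 ≈ -3.0 + 2.3805*I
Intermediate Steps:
k(M) = 1
b = -3
j(K) = 1/(K + K/(-2 + K)) (j(K) = 1/(K/(-2 + K) + K) = 1/(K + K/(-2 + K)))
k(1)*(b + √(-5 + j(-2))) = 1*(-3 + √(-5 + (-2 - 2)/((-2)*(-1 - 2)))) = 1*(-3 + √(-5 - ½*(-4)/(-3))) = 1*(-3 + √(-5 - ½*(-⅓)*(-4))) = 1*(-3 + √(-5 - ⅔)) = 1*(-3 + √(-17/3)) = 1*(-3 + I*√51/3) = -3 + I*√51/3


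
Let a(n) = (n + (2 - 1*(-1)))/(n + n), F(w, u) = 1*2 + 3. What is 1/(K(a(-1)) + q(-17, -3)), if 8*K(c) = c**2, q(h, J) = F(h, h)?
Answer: 8/41 ≈ 0.19512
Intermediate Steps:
F(w, u) = 5 (F(w, u) = 2 + 3 = 5)
q(h, J) = 5
a(n) = (3 + n)/(2*n) (a(n) = (n + (2 + 1))/((2*n)) = (n + 3)*(1/(2*n)) = (3 + n)*(1/(2*n)) = (3 + n)/(2*n))
K(c) = c**2/8
1/(K(a(-1)) + q(-17, -3)) = 1/(((1/2)*(3 - 1)/(-1))**2/8 + 5) = 1/(((1/2)*(-1)*2)**2/8 + 5) = 1/((1/8)*(-1)**2 + 5) = 1/((1/8)*1 + 5) = 1/(1/8 + 5) = 1/(41/8) = 8/41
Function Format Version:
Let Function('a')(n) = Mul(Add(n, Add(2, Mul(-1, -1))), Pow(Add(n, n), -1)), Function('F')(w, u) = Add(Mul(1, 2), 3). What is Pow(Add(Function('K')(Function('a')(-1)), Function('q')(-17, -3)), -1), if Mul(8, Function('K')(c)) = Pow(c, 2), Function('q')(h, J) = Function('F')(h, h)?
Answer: Rational(8, 41) ≈ 0.19512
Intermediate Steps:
Function('F')(w, u) = 5 (Function('F')(w, u) = Add(2, 3) = 5)
Function('q')(h, J) = 5
Function('a')(n) = Mul(Rational(1, 2), Pow(n, -1), Add(3, n)) (Function('a')(n) = Mul(Add(n, Add(2, 1)), Pow(Mul(2, n), -1)) = Mul(Add(n, 3), Mul(Rational(1, 2), Pow(n, -1))) = Mul(Add(3, n), Mul(Rational(1, 2), Pow(n, -1))) = Mul(Rational(1, 2), Pow(n, -1), Add(3, n)))
Function('K')(c) = Mul(Rational(1, 8), Pow(c, 2))
Pow(Add(Function('K')(Function('a')(-1)), Function('q')(-17, -3)), -1) = Pow(Add(Mul(Rational(1, 8), Pow(Mul(Rational(1, 2), Pow(-1, -1), Add(3, -1)), 2)), 5), -1) = Pow(Add(Mul(Rational(1, 8), Pow(Mul(Rational(1, 2), -1, 2), 2)), 5), -1) = Pow(Add(Mul(Rational(1, 8), Pow(-1, 2)), 5), -1) = Pow(Add(Mul(Rational(1, 8), 1), 5), -1) = Pow(Add(Rational(1, 8), 5), -1) = Pow(Rational(41, 8), -1) = Rational(8, 41)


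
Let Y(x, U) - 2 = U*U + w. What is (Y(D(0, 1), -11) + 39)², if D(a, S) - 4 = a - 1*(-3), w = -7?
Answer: 24025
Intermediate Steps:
D(a, S) = 7 + a (D(a, S) = 4 + (a - 1*(-3)) = 4 + (a + 3) = 4 + (3 + a) = 7 + a)
Y(x, U) = -5 + U² (Y(x, U) = 2 + (U*U - 7) = 2 + (U² - 7) = 2 + (-7 + U²) = -5 + U²)
(Y(D(0, 1), -11) + 39)² = ((-5 + (-11)²) + 39)² = ((-5 + 121) + 39)² = (116 + 39)² = 155² = 24025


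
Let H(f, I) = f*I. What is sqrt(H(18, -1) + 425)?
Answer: sqrt(407) ≈ 20.174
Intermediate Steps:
H(f, I) = I*f
sqrt(H(18, -1) + 425) = sqrt(-1*18 + 425) = sqrt(-18 + 425) = sqrt(407)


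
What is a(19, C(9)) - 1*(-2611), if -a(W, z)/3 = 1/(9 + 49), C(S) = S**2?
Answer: 151435/58 ≈ 2610.9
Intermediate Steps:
a(W, z) = -3/58 (a(W, z) = -3/(9 + 49) = -3/58)
a(19, C(9)) - 1*(-2611) = -3/58 - 1*(-2611) = -3/58 + 2611 = 151435/58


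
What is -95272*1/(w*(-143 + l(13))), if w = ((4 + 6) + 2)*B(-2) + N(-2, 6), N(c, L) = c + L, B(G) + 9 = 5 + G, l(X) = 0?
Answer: -23818/2431 ≈ -9.7976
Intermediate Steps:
B(G) = -4 + G (B(G) = -9 + (5 + G) = -4 + G)
N(c, L) = L + c
w = -68 (w = ((4 + 6) + 2)*(-4 - 2) + (6 - 2) = (10 + 2)*(-6) + 4 = 12*(-6) + 4 = -72 + 4 = -68)
-95272*1/(w*(-143 + l(13))) = -95272*(-1/(68*(-143 + 0))) = -95272/((-68*(-143))) = -95272/9724 = -95272*1/9724 = -23818/2431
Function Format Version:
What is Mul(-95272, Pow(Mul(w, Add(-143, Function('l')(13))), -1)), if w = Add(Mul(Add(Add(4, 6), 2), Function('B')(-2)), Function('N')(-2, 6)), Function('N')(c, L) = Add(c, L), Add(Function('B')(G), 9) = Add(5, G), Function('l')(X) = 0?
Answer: Rational(-23818, 2431) ≈ -9.7976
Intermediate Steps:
Function('B')(G) = Add(-4, G) (Function('B')(G) = Add(-9, Add(5, G)) = Add(-4, G))
Function('N')(c, L) = Add(L, c)
w = -68 (w = Add(Mul(Add(Add(4, 6), 2), Add(-4, -2)), Add(6, -2)) = Add(Mul(Add(10, 2), -6), 4) = Add(Mul(12, -6), 4) = Add(-72, 4) = -68)
Mul(-95272, Pow(Mul(w, Add(-143, Function('l')(13))), -1)) = Mul(-95272, Pow(Mul(-68, Add(-143, 0)), -1)) = Mul(-95272, Pow(Mul(-68, -143), -1)) = Mul(-95272, Pow(9724, -1)) = Mul(-95272, Rational(1, 9724)) = Rational(-23818, 2431)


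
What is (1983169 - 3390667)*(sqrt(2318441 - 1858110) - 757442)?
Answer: 1066098100116 - 1407498*sqrt(460331) ≈ 1.0651e+12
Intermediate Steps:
(1983169 - 3390667)*(sqrt(2318441 - 1858110) - 757442) = -1407498*(sqrt(460331) - 757442) = -1407498*(-757442 + sqrt(460331)) = 1066098100116 - 1407498*sqrt(460331)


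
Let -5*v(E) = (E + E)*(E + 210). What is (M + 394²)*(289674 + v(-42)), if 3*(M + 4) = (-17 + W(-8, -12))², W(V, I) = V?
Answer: 227328689574/5 ≈ 4.5466e+10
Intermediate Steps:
v(E) = -2*E*(210 + E)/5 (v(E) = -(E + E)*(E + 210)/5 = -2*E*(210 + E)/5)
M = 613/3 (M = -4 + (-17 - 8)²/3 = -4 + (⅓)*(-25)² = -4 + (⅓)*625 = -4 + 625/3 = 613/3 ≈ 204.33)
(M + 394²)*(289674 + v(-42)) = (613/3 + 394²)*(289674 - ⅖*(-42)*(210 - 42)) = (613/3 + 155236)*(289674 - ⅖*(-42)*168) = 466321*(289674 + 14112/5)/3 = (466321/3)*(1462482/5) = 227328689574/5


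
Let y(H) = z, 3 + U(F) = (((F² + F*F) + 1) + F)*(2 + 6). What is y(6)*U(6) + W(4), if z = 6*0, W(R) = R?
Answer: 4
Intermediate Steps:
z = 0
U(F) = 5 + 8*F + 16*F² (U(F) = -3 + (((F² + F*F) + 1) + F)*(2 + 6) = -3 + (((F² + F²) + 1) + F)*8 = -3 + ((2*F² + 1) + F)*8 = -3 + ((1 + 2*F²) + F)*8 = -3 + (1 + F + 2*F²)*8 = -3 + (8 + 8*F + 16*F²) = 5 + 8*F + 16*F²)
y(H) = 0
y(6)*U(6) + W(4) = 0*(5 + 8*6 + 16*6²) + 4 = 0*(5 + 48 + 16*36) + 4 = 0*(5 + 48 + 576) + 4 = 0*629 + 4 = 0 + 4 = 4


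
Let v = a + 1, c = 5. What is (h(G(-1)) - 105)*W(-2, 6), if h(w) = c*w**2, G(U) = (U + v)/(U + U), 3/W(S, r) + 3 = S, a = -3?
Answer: 225/4 ≈ 56.250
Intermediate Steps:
W(S, r) = 3/(-3 + S)
v = -2 (v = -3 + 1 = -2)
G(U) = (-2 + U)/(2*U) (G(U) = (U - 2)/(U + U) = (-2 + U)/((2*U)) = (-2 + U)*(1/(2*U)) = (-2 + U)/(2*U))
h(w) = 5*w**2
(h(G(-1)) - 105)*W(-2, 6) = (5*((1/2)*(-2 - 1)/(-1))**2 - 105)*(3/(-3 - 2)) = (5*((1/2)*(-1)*(-3))**2 - 105)*(3/(-5)) = (5*(3/2)**2 - 105)*(3*(-1/5)) = (5*(9/4) - 105)*(-3/5) = (45/4 - 105)*(-3/5) = -375/4*(-3/5) = 225/4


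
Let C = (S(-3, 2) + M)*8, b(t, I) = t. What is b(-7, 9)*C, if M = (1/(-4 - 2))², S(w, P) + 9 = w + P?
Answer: 5026/9 ≈ 558.44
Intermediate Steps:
S(w, P) = -9 + P + w (S(w, P) = -9 + (w + P) = -9 + (P + w) = -9 + P + w)
M = 1/36 (M = (1/(-6))² = (-⅙)² = 1/36 ≈ 0.027778)
C = -718/9 (C = ((-9 + 2 - 3) + 1/36)*8 = (-10 + 1/36)*8 = -359/36*8 = -718/9 ≈ -79.778)
b(-7, 9)*C = -7*(-718/9) = 5026/9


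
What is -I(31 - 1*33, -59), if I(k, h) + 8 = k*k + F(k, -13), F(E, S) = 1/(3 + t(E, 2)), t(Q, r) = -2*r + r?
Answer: 3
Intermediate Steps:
t(Q, r) = -r
F(E, S) = 1 (F(E, S) = 1/(3 - 1*2) = 1/(3 - 2) = 1/1 = 1)
I(k, h) = -7 + k² (I(k, h) = -8 + (k*k + 1) = -8 + (k² + 1) = -8 + (1 + k²) = -7 + k²)
-I(31 - 1*33, -59) = -(-7 + (31 - 1*33)²) = -(-7 + (31 - 33)²) = -(-7 + (-2)²) = -(-7 + 4) = -1*(-3) = 3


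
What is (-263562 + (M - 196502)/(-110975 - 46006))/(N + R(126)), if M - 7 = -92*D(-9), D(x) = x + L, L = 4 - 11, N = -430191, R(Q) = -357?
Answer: 41374031299/67587855588 ≈ 0.61215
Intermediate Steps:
L = -7
D(x) = -7 + x (D(x) = x - 7 = -7 + x)
M = 1479 (M = 7 - 92*(-7 - 9) = 7 - 92*(-16) = 7 + 1472 = 1479)
(-263562 + (M - 196502)/(-110975 - 46006))/(N + R(126)) = (-263562 + (1479 - 196502)/(-110975 - 46006))/(-430191 - 357) = (-263562 - 195023/(-156981))/(-430548) = (-263562 - 195023*(-1/156981))*(-1/430548) = (-263562 + 195023/156981)*(-1/430548) = -41374031299/156981*(-1/430548) = 41374031299/67587855588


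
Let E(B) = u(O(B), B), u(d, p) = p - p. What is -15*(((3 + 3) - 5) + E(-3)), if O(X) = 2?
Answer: -15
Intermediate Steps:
u(d, p) = 0
E(B) = 0
-15*(((3 + 3) - 5) + E(-3)) = -15*(((3 + 3) - 5) + 0) = -15*((6 - 5) + 0) = -15*(1 + 0) = -15*1 = -15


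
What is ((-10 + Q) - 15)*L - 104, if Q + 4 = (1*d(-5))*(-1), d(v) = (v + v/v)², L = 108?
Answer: -4964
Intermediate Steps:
d(v) = (1 + v)² (d(v) = (v + 1)² = (1 + v)²)
Q = -20 (Q = -4 + (1*(1 - 5)²)*(-1) = -4 + (1*(-4)²)*(-1) = -4 + (1*16)*(-1) = -4 + 16*(-1) = -4 - 16 = -20)
((-10 + Q) - 15)*L - 104 = ((-10 - 20) - 15)*108 - 104 = (-30 - 15)*108 - 104 = -45*108 - 104 = -4860 - 104 = -4964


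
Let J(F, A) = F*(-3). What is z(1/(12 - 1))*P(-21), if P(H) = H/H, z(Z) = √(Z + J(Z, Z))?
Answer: I*√22/11 ≈ 0.4264*I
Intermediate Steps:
J(F, A) = -3*F
z(Z) = √2*√(-Z) (z(Z) = √(Z - 3*Z) = √(-2*Z) = √2*√(-Z))
P(H) = 1
z(1/(12 - 1))*P(-21) = (√2*√(-1/(12 - 1)))*1 = (√2*√(-1/11))*1 = (√2*(I*√11/11))*1 = (I*√22/11)*1 = I*√22/11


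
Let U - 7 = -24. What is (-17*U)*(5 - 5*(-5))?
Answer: 8670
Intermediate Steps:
U = -17 (U = 7 - 24 = -17)
(-17*U)*(5 - 5*(-5)) = (-17*(-17))*(5 - 5*(-5)) = 289*(5 + 25) = 289*30 = 8670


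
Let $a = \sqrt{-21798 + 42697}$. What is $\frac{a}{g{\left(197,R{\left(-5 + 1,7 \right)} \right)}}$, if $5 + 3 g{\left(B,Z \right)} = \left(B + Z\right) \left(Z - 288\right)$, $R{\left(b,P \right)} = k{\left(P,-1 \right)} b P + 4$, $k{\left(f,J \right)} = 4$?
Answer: $- \frac{3 \sqrt{20899}}{35249} \approx -0.012304$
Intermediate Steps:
$R{\left(b,P \right)} = 4 + 4 P b$ ($R{\left(b,P \right)} = 4 b P + 4 = 4 P b + 4 = 4 + 4 P b$)
$g{\left(B,Z \right)} = - \frac{5}{3} + \frac{\left(-288 + Z\right) \left(B + Z\right)}{3}$ ($g{\left(B,Z \right)} = - \frac{5}{3} + \frac{\left(B + Z\right) \left(Z - 288\right)}{3} = - \frac{5}{3} + \frac{\left(B + Z\right) \left(-288 + Z\right)}{3} = - \frac{5}{3} + \frac{\left(-288 + Z\right) \left(B + Z\right)}{3}$)
$a = \sqrt{20899} \approx 144.56$
$\frac{a}{g{\left(197,R{\left(-5 + 1,7 \right)} \right)}} = \frac{\sqrt{20899}}{- \frac{5}{3} - 18912 - 96 \left(4 + 4 \cdot 7 \left(-5 + 1\right)\right) + \frac{\left(4 + 4 \cdot 7 \left(-5 + 1\right)\right)^{2}}{3} + \frac{1}{3} \cdot 197 \left(4 + 4 \cdot 7 \left(-5 + 1\right)\right)} = \frac{\sqrt{20899}}{- \frac{5}{3} - 18912 - 96 \left(4 + 4 \cdot 7 \left(-4\right)\right) + \frac{\left(4 + 4 \cdot 7 \left(-4\right)\right)^{2}}{3} + \frac{1}{3} \cdot 197 \left(4 + 4 \cdot 7 \left(-4\right)\right)} = \frac{\sqrt{20899}}{- \frac{5}{3} - 18912 - 96 \left(4 - 112\right) + \frac{\left(4 - 112\right)^{2}}{3} + \frac{1}{3} \cdot 197 \left(4 - 112\right)} = \frac{\sqrt{20899}}{- \frac{5}{3} - 18912 - -10368 + \frac{\left(-108\right)^{2}}{3} + \frac{1}{3} \cdot 197 \left(-108\right)} = \frac{\sqrt{20899}}{- \frac{5}{3} - 18912 + 10368 + \frac{1}{3} \cdot 11664 - 7092} = \frac{\sqrt{20899}}{- \frac{5}{3} - 18912 + 10368 + 3888 - 7092} = \frac{\sqrt{20899}}{- \frac{35249}{3}} = \sqrt{20899} \left(- \frac{3}{35249}\right) = - \frac{3 \sqrt{20899}}{35249}$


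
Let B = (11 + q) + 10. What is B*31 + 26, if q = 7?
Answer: 894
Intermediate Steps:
B = 28 (B = (11 + 7) + 10 = 18 + 10 = 28)
B*31 + 26 = 28*31 + 26 = 868 + 26 = 894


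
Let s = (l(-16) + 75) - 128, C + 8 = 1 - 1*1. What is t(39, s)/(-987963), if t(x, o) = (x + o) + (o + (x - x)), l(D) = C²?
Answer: -61/987963 ≈ -6.1743e-5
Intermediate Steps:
C = -8 (C = -8 + (1 - 1*1) = -8 + (1 - 1) = -8 + 0 = -8)
l(D) = 64 (l(D) = (-8)² = 64)
s = 11 (s = (64 + 75) - 128 = 139 - 128 = 11)
t(x, o) = x + 2*o (t(x, o) = (o + x) + (o + 0) = (o + x) + o = x + 2*o)
t(39, s)/(-987963) = (39 + 2*11)/(-987963) = (39 + 22)*(-1/987963) = 61*(-1/987963) = -61/987963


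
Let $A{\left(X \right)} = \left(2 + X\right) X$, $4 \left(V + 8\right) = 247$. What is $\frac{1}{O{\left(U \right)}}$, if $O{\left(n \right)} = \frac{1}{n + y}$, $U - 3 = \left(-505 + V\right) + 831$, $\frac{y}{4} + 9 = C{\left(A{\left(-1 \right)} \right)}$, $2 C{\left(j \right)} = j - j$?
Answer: $\frac{1387}{4} \approx 346.75$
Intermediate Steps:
$V = \frac{215}{4}$ ($V = -8 + \frac{1}{4} \cdot 247 = -8 + \frac{247}{4} = \frac{215}{4} \approx 53.75$)
$A{\left(X \right)} = X \left(2 + X\right)$
$C{\left(j \right)} = 0$ ($C{\left(j \right)} = \frac{j - j}{2} = \frac{1}{2} \cdot 0 = 0$)
$y = -36$ ($y = -36 + 4 \cdot 0 = -36 + 0 = -36$)
$U = \frac{1531}{4}$ ($U = 3 + \left(\left(-505 + \frac{215}{4}\right) + 831\right) = 3 + \left(- \frac{1805}{4} + 831\right) = 3 + \frac{1519}{4} = \frac{1531}{4} \approx 382.75$)
$O{\left(n \right)} = \frac{1}{-36 + n}$ ($O{\left(n \right)} = \frac{1}{n - 36} = \frac{1}{-36 + n}$)
$\frac{1}{O{\left(U \right)}} = \frac{1}{\frac{1}{-36 + \frac{1531}{4}}} = \frac{1}{\frac{1}{\frac{1387}{4}}} = \frac{1}{\frac{4}{1387}} = \frac{1387}{4}$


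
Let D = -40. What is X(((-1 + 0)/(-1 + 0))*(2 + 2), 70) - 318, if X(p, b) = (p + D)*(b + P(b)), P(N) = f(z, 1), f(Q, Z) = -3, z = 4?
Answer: -2730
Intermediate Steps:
P(N) = -3
X(p, b) = (-40 + p)*(-3 + b) (X(p, b) = (p - 40)*(b - 3) = (-40 + p)*(-3 + b))
X(((-1 + 0)/(-1 + 0))*(2 + 2), 70) - 318 = (120 - 40*70 - 3*(-1 + 0)/(-1 + 0)*(2 + 2) + 70*(((-1 + 0)/(-1 + 0))*(2 + 2))) - 318 = (120 - 2800 - 3*(-1/(-1))*4 + 70*(-1/(-1)*4)) - 318 = (120 - 2800 - 3*(-1*(-1))*4 + 70*(-1*(-1)*4)) - 318 = (120 - 2800 - 3*4 + 70*(1*4)) - 318 = (120 - 2800 - 3*4 + 70*4) - 318 = (120 - 2800 - 12 + 280) - 318 = -2412 - 318 = -2730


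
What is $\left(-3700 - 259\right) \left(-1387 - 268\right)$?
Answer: $6552145$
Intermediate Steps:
$\left(-3700 - 259\right) \left(-1387 - 268\right) = \left(-3959\right) \left(-1655\right) = 6552145$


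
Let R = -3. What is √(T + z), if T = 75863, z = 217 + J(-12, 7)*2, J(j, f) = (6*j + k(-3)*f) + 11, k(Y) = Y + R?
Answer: √75874 ≈ 275.45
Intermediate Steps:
k(Y) = -3 + Y (k(Y) = Y - 3 = -3 + Y)
J(j, f) = 11 - 6*f + 6*j (J(j, f) = (6*j + (-3 - 3)*f) + 11 = (6*j - 6*f) + 11 = (-6*f + 6*j) + 11 = 11 - 6*f + 6*j)
z = 11 (z = 217 + (11 - 6*7 + 6*(-12))*2 = 217 + (11 - 42 - 72)*2 = 217 - 103*2 = 217 - 206 = 11)
√(T + z) = √(75863 + 11) = √75874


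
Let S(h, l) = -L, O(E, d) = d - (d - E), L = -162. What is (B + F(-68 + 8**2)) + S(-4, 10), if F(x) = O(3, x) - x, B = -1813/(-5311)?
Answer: 899372/5311 ≈ 169.34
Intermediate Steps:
O(E, d) = E (O(E, d) = d + (E - d) = E)
S(h, l) = 162 (S(h, l) = -1*(-162) = 162)
B = 1813/5311 (B = -1813*(-1/5311) = 1813/5311 ≈ 0.34137)
F(x) = 3 - x
(B + F(-68 + 8**2)) + S(-4, 10) = (1813/5311 + (3 - (-68 + 8**2))) + 162 = (1813/5311 + (3 - (-68 + 64))) + 162 = (1813/5311 + (3 - 1*(-4))) + 162 = (1813/5311 + (3 + 4)) + 162 = (1813/5311 + 7) + 162 = 38990/5311 + 162 = 899372/5311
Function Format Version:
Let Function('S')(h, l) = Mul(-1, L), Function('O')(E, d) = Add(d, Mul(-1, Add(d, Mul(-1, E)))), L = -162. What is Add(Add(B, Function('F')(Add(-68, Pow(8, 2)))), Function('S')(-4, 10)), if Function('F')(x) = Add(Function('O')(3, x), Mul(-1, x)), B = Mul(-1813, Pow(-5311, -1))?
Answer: Rational(899372, 5311) ≈ 169.34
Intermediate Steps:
Function('O')(E, d) = E (Function('O')(E, d) = Add(d, Add(E, Mul(-1, d))) = E)
Function('S')(h, l) = 162 (Function('S')(h, l) = Mul(-1, -162) = 162)
B = Rational(1813, 5311) (B = Mul(-1813, Rational(-1, 5311)) = Rational(1813, 5311) ≈ 0.34137)
Function('F')(x) = Add(3, Mul(-1, x))
Add(Add(B, Function('F')(Add(-68, Pow(8, 2)))), Function('S')(-4, 10)) = Add(Add(Rational(1813, 5311), Add(3, Mul(-1, Add(-68, Pow(8, 2))))), 162) = Add(Add(Rational(1813, 5311), Add(3, Mul(-1, Add(-68, 64)))), 162) = Add(Add(Rational(1813, 5311), Add(3, Mul(-1, -4))), 162) = Add(Add(Rational(1813, 5311), Add(3, 4)), 162) = Add(Add(Rational(1813, 5311), 7), 162) = Add(Rational(38990, 5311), 162) = Rational(899372, 5311)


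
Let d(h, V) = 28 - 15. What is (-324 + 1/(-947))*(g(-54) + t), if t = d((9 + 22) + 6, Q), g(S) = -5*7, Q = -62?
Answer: 6750238/947 ≈ 7128.0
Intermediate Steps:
g(S) = -35
d(h, V) = 13
t = 13
(-324 + 1/(-947))*(g(-54) + t) = (-324 + 1/(-947))*(-35 + 13) = (-324 - 1/947)*(-22) = -306829/947*(-22) = 6750238/947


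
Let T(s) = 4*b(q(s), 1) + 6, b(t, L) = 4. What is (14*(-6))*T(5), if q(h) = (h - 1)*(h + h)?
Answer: -1848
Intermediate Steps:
q(h) = 2*h*(-1 + h) (q(h) = (-1 + h)*(2*h) = 2*h*(-1 + h))
T(s) = 22 (T(s) = 4*4 + 6 = 16 + 6 = 22)
(14*(-6))*T(5) = (14*(-6))*22 = -84*22 = -1848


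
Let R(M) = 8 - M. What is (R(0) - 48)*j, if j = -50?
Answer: 2000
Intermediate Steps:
(R(0) - 48)*j = ((8 - 1*0) - 48)*(-50) = ((8 + 0) - 48)*(-50) = (8 - 48)*(-50) = -40*(-50) = 2000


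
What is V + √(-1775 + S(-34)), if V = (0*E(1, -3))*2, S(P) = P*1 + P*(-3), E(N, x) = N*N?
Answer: I*√1707 ≈ 41.316*I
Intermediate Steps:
E(N, x) = N²
S(P) = -2*P (S(P) = P - 3*P = -2*P)
V = 0 (V = (0*1²)*2 = (0*1)*2 = 0*2 = 0)
V + √(-1775 + S(-34)) = 0 + √(-1775 - 2*(-34)) = 0 + √(-1775 + 68) = 0 + √(-1707) = 0 + I*√1707 = I*√1707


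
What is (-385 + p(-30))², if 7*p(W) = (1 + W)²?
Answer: 3437316/49 ≈ 70149.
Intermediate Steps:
p(W) = (1 + W)²/7
(-385 + p(-30))² = (-385 + (1 - 30)²/7)² = (-385 + (⅐)*(-29)²)² = (-385 + (⅐)*841)² = (-385 + 841/7)² = (-1854/7)² = 3437316/49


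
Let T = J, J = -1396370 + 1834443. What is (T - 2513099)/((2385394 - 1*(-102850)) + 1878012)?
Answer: -1037513/2183128 ≈ -0.47524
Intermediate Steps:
J = 438073
T = 438073
(T - 2513099)/((2385394 - 1*(-102850)) + 1878012) = (438073 - 2513099)/((2385394 - 1*(-102850)) + 1878012) = -2075026/((2385394 + 102850) + 1878012) = -2075026/(2488244 + 1878012) = -2075026/4366256 = -2075026*1/4366256 = -1037513/2183128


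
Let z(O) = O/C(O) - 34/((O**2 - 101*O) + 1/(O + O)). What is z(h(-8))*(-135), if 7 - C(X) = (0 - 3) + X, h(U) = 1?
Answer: -12165/199 ≈ -61.131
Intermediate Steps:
C(X) = 10 - X (C(X) = 7 - ((0 - 3) + X) = 7 - (-3 + X) = 7 + (3 - X) = 10 - X)
z(O) = -34/(O**2 + 1/(2*O) - 101*O) + O/(10 - O) (z(O) = O/(10 - O) - 34/((O**2 - 101*O) + 1/(O + O)) = O/(10 - O) - 34/((O**2 - 101*O) + 1/(2*O)) = O/(10 - O) - 34/(O**2 + 1/(2*O) - 101*O) = -34/(O**2 + 1/(2*O) - 101*O) + O/(10 - O))
z(h(-8))*(-135) = -1*1*(-679 - 202*1**2 + 2*1**3 + 68*1)/((-10 + 1)*(1 - 202*1**2 + 2*1**3))*(-135) = -1*1*(-679 - 202*1 + 2*1 + 68)/(-9*(1 - 202*1 + 2*1))*(-135) = -1*1*(-1/9)*(-679 - 202 + 2 + 68)/(1 - 202 + 2)*(-135) = -1*1*(-1/9)*(-811)/(-199)*(-135) = -1*1*(-1/9)*(-1/199)*(-811)*(-135) = (811/1791)*(-135) = -12165/199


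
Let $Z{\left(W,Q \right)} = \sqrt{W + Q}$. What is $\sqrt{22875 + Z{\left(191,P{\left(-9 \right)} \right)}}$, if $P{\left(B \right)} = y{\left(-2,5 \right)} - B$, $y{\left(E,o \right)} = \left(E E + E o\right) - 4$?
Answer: $\sqrt{22875 + \sqrt{190}} \approx 151.29$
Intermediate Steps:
$y{\left(E,o \right)} = -4 + E^{2} + E o$ ($y{\left(E,o \right)} = \left(E^{2} + E o\right) - 4 = -4 + E^{2} + E o$)
$P{\left(B \right)} = -10 - B$ ($P{\left(B \right)} = \left(-4 + \left(-2\right)^{2} - 10\right) - B = \left(-4 + 4 - 10\right) - B = -10 - B$)
$Z{\left(W,Q \right)} = \sqrt{Q + W}$
$\sqrt{22875 + Z{\left(191,P{\left(-9 \right)} \right)}} = \sqrt{22875 + \sqrt{\left(-10 - -9\right) + 191}} = \sqrt{22875 + \sqrt{\left(-10 + 9\right) + 191}} = \sqrt{22875 + \sqrt{-1 + 191}} = \sqrt{22875 + \sqrt{190}}$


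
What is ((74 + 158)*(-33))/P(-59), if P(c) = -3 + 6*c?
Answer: 2552/119 ≈ 21.445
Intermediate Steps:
((74 + 158)*(-33))/P(-59) = ((74 + 158)*(-33))/(-3 + 6*(-59)) = (232*(-33))/(-3 - 354) = -7656/(-357) = -7656*(-1/357) = 2552/119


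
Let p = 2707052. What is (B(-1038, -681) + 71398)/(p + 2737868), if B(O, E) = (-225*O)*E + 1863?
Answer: -158974289/5444920 ≈ -29.197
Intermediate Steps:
B(O, E) = 1863 - 225*E*O (B(O, E) = -225*E*O + 1863 = 1863 - 225*E*O)
(B(-1038, -681) + 71398)/(p + 2737868) = ((1863 - 225*(-681)*(-1038)) + 71398)/(2707052 + 2737868) = ((1863 - 159047550) + 71398)/5444920 = (-159045687 + 71398)*(1/5444920) = -158974289*1/5444920 = -158974289/5444920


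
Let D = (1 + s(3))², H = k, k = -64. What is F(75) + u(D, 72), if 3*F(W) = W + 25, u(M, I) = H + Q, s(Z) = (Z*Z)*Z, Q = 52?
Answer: 64/3 ≈ 21.333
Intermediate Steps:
s(Z) = Z³ (s(Z) = Z²*Z = Z³)
H = -64
D = 784 (D = (1 + 3³)² = (1 + 27)² = 28² = 784)
u(M, I) = -12 (u(M, I) = -64 + 52 = -12)
F(W) = 25/3 + W/3 (F(W) = (W + 25)/3 = (25 + W)/3 = 25/3 + W/3)
F(75) + u(D, 72) = (25/3 + (⅓)*75) - 12 = (25/3 + 25) - 12 = 100/3 - 12 = 64/3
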